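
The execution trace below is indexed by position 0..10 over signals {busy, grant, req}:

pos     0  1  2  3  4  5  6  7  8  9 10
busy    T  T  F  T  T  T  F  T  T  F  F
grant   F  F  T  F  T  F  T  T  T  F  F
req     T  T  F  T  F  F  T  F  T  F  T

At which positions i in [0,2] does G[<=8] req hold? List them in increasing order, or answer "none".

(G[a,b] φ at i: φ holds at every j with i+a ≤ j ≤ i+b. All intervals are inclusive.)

none

Evaluate at each i in [0,2]:
  i=0: ✗ (fails at j=2)
  i=1: ✗ (fails at j=2)
  i=2: ✗ (fails at j=2)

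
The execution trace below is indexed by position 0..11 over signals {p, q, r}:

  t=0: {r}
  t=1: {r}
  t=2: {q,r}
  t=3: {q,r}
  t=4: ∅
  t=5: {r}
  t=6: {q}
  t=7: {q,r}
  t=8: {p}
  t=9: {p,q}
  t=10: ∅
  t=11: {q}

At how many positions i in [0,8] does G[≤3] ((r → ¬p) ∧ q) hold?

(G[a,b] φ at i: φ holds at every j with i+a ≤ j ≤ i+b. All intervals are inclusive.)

0

Evaluate at each i in [0,8]:
  i=0: ✗ (fails at j=0)
  i=1: ✗ (fails at j=1)
  i=2: ✗ (fails at j=4)
  i=3: ✗ (fails at j=4)
  i=4: ✗ (fails at j=4)
  i=5: ✗ (fails at j=5)
  i=6: ✗ (fails at j=8)
  i=7: ✗ (fails at j=8)
  i=8: ✗ (fails at j=8)
Positions where it holds: {} → 0.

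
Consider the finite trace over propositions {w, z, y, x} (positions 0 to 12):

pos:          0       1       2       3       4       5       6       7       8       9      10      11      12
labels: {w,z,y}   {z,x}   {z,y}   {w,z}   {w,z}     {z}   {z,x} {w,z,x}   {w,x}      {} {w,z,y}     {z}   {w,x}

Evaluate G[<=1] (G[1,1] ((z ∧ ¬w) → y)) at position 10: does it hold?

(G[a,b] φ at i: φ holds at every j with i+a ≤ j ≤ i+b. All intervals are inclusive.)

Does not hold

Check G[1,1] ((z ∧ ¬w) → y) at every j in [10,11]:
  j=10: fails at 11
  j=11: holds on [12,12]
Fails at j=10 → formula fails.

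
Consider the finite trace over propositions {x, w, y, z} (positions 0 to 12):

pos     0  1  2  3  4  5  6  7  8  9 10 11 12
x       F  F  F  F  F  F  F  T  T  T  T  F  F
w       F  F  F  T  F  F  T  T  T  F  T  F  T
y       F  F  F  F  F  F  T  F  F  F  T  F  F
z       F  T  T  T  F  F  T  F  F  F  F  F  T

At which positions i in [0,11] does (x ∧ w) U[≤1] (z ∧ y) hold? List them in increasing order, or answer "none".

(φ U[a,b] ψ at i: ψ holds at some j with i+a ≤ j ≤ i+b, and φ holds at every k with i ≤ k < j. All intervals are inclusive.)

6

Evaluate at each i in [0,11]:
  i=0: ✗ (no rhs in [0,1])
  i=1: ✗ (no rhs in [1,2])
  i=2: ✗ (no rhs in [2,3])
  i=3: ✗ (no rhs in [3,4])
  i=4: ✗ (no rhs in [4,5])
  i=5: ✗ (lhs fails at k=5 before rhs at j=6)
  i=6: ✓ (rhs at j=6)
  i=7: ✗ (no rhs in [7,8])
  i=8: ✗ (no rhs in [8,9])
  i=9: ✗ (no rhs in [9,10])
  i=10: ✗ (no rhs in [10,11])
  i=11: ✗ (no rhs in [11,12])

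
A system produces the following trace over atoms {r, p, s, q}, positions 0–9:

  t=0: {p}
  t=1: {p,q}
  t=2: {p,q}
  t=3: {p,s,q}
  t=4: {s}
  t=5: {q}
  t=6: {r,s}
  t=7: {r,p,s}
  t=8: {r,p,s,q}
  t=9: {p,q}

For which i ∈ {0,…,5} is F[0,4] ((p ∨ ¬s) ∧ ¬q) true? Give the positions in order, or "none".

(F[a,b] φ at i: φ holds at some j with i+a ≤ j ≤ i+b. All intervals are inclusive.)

0, 3, 4, 5

Evaluate at each i in [0,5]:
  i=0: ✓ (witness j=0)
  i=1: ✗ (none in [1,5])
  i=2: ✗ (none in [2,6])
  i=3: ✓ (witness j=7)
  i=4: ✓ (witness j=7)
  i=5: ✓ (witness j=7)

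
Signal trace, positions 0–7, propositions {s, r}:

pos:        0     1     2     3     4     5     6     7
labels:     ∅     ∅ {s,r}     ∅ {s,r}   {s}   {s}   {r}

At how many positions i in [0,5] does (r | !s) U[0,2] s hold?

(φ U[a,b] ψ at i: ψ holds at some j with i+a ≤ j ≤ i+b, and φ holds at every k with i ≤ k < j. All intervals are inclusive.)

Evaluate at each i in [0,5]:
  i=0: ✓ (rhs at j=2; lhs holds on [0,1])
  i=1: ✓ (rhs at j=2; lhs holds on [1,1])
  i=2: ✓ (rhs at j=2)
  i=3: ✓ (rhs at j=4; lhs holds on [3,3])
  i=4: ✓ (rhs at j=4)
  i=5: ✓ (rhs at j=5)
Positions where it holds: {0, 1, 2, 3, 4, 5} → 6.

6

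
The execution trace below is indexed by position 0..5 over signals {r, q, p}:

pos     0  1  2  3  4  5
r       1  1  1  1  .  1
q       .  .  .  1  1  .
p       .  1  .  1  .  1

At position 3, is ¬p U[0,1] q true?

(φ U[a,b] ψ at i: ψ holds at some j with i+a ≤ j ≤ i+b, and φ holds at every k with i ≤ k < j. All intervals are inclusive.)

Need some j in [3,4] with q, and ¬p at every k in [3,j-1].
  j=3: q holds; no prefix to check → satisfied.

Yes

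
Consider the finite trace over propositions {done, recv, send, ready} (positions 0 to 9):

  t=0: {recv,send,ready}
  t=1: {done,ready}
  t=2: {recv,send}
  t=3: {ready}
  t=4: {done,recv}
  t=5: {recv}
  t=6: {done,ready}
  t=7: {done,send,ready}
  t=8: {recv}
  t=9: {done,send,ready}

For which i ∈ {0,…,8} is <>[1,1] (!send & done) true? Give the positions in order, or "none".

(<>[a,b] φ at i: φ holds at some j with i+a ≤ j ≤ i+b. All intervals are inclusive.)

0, 3, 5

Evaluate at each i in [0,8]:
  i=0: ✓ (witness j=1)
  i=1: ✗ (none in [2,2])
  i=2: ✗ (none in [3,3])
  i=3: ✓ (witness j=4)
  i=4: ✗ (none in [5,5])
  i=5: ✓ (witness j=6)
  i=6: ✗ (none in [7,7])
  i=7: ✗ (none in [8,8])
  i=8: ✗ (none in [9,9])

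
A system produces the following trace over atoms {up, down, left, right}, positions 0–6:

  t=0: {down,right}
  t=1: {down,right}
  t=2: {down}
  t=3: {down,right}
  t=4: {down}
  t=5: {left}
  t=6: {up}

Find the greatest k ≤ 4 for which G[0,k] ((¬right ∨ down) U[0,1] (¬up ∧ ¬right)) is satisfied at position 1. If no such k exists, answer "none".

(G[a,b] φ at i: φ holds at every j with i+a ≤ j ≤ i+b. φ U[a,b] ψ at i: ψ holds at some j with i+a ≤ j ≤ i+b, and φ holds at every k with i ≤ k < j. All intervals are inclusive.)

4

((¬right ∨ down) U[0,1] (¬up ∧ ¬right)) must hold from j=1 onward; find where it first fails.
  j=1: holds
  j=2: holds
  j=3: holds
  j=4: holds
  j=5: holds
Holds through j=5; largest k = 4.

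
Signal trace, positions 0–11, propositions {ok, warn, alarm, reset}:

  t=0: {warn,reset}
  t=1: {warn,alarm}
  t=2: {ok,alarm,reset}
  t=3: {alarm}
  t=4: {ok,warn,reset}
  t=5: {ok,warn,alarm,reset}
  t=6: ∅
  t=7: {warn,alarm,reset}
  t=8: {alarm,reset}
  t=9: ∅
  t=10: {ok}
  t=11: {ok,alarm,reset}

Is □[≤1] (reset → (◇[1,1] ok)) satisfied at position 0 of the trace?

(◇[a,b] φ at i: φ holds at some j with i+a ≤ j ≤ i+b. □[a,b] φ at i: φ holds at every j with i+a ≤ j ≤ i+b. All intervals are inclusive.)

Check (reset → (◇[1,1] ok)) at every j in [0,1]:
  j=0: antecedent true; consequent fails (none in [1,1]) → ✗
  j=1: antecedent false → ✓
Fails at j=0 → formula fails.

No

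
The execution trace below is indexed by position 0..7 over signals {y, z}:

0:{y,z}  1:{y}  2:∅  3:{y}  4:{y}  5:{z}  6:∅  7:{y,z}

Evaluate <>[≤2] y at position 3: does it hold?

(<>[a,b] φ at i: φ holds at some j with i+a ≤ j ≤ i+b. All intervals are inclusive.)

Yes

Check y at each j in [3,5]:
  j=3: true
  j=4: true
  j=5: false
Found at j=3 → formula holds.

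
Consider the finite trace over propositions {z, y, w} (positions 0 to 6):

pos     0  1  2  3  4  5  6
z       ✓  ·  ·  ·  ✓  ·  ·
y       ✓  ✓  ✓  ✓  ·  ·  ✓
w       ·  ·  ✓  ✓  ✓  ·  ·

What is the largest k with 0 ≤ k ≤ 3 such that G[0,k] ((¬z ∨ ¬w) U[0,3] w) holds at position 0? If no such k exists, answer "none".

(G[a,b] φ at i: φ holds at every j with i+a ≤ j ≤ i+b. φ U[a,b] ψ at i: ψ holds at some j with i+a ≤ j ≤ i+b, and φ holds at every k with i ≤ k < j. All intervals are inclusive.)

((¬z ∨ ¬w) U[0,3] w) must hold from j=0 onward; find where it first fails.
  j=0: holds
  j=1: holds
  j=2: holds
  j=3: holds
Holds through j=3; largest k = 3.

3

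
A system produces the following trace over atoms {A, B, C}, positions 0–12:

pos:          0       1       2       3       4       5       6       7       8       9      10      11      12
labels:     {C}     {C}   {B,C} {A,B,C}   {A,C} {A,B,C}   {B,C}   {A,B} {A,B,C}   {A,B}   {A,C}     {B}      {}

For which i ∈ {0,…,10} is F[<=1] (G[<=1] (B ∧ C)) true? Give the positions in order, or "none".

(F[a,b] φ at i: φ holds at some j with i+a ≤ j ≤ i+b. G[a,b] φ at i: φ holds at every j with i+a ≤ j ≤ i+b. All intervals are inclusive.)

Evaluate at each i in [0,10]:
  i=0: ✗ (none in [0,1])
  i=1: ✓ (witness j=2)
  i=2: ✓ (witness j=2)
  i=3: ✗ (none in [3,4])
  i=4: ✓ (witness j=5)
  i=5: ✓ (witness j=5)
  i=6: ✗ (none in [6,7])
  i=7: ✗ (none in [7,8])
  i=8: ✗ (none in [8,9])
  i=9: ✗ (none in [9,10])
  i=10: ✗ (none in [10,11])

1, 2, 4, 5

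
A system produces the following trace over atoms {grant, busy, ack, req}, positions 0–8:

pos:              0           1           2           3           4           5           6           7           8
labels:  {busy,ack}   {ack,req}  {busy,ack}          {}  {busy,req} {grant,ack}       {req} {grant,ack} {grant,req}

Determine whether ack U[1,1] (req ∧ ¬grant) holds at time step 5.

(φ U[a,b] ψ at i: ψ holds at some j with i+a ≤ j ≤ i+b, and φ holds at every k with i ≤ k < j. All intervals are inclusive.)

Holds

Need some j in [6,6] with (req ∧ ¬grant), and ack at every k in [5,j-1].
  j=6: (req ∧ ¬grant) holds; ack holds at every k in [5,5] → satisfied.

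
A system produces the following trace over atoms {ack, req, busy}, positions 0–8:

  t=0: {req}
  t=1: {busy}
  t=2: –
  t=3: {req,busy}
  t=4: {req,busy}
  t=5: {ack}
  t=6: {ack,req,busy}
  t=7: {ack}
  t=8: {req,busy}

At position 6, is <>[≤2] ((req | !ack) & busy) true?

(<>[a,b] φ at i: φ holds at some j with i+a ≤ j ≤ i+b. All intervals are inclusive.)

Check ((req | !ack) & busy) at each j in [6,8]:
  j=6: true
  j=7: false
  j=8: true
Found at j=6 → formula holds.

True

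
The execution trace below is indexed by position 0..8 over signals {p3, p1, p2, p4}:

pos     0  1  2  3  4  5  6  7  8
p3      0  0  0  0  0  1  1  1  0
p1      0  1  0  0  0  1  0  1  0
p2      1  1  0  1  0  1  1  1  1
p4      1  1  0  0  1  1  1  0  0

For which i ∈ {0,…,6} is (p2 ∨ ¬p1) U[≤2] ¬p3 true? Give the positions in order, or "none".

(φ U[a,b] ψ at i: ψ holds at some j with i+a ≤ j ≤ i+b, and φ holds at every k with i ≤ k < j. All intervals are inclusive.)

0, 1, 2, 3, 4, 6

Evaluate at each i in [0,6]:
  i=0: ✓ (rhs at j=0)
  i=1: ✓ (rhs at j=1)
  i=2: ✓ (rhs at j=2)
  i=3: ✓ (rhs at j=3)
  i=4: ✓ (rhs at j=4)
  i=5: ✗ (no rhs in [5,7])
  i=6: ✓ (rhs at j=8; lhs holds on [6,7])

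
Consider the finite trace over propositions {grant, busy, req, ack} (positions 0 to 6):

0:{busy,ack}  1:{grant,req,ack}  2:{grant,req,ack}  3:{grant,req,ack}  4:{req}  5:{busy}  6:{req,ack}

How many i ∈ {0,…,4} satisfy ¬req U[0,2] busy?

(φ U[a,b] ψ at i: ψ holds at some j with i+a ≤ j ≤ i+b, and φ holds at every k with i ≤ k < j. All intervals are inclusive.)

Evaluate at each i in [0,4]:
  i=0: ✓ (rhs at j=0)
  i=1: ✗ (no rhs in [1,3])
  i=2: ✗ (no rhs in [2,4])
  i=3: ✗ (lhs fails at k=3 before rhs at j=5)
  i=4: ✗ (lhs fails at k=4 before rhs at j=5)
Positions where it holds: {0} → 1.

1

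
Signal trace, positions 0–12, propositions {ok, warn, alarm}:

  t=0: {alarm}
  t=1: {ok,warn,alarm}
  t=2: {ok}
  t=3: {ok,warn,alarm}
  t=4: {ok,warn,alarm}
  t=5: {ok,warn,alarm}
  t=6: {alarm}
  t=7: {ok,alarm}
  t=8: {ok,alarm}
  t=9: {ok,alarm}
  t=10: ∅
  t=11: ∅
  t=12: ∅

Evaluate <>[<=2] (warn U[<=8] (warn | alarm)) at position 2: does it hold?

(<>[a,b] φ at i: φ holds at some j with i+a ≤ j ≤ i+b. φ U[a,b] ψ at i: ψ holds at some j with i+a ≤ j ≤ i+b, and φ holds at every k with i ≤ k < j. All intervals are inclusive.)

Yes

Check (warn U[<=8] (warn | alarm)) at each j in [2,4]:
  j=2: fails
  j=3: holds
  j=4: holds
Found at j=3 → formula holds.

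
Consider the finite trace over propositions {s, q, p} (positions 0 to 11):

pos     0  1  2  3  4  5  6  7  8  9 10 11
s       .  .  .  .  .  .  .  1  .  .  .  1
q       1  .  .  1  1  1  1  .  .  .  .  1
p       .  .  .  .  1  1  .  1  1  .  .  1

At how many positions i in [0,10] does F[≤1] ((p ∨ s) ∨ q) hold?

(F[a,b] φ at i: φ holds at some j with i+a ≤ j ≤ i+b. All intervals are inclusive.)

Evaluate at each i in [0,10]:
  i=0: ✓ (witness j=0)
  i=1: ✗ (none in [1,2])
  i=2: ✓ (witness j=3)
  i=3: ✓ (witness j=3)
  i=4: ✓ (witness j=4)
  i=5: ✓ (witness j=5)
  i=6: ✓ (witness j=6)
  i=7: ✓ (witness j=7)
  i=8: ✓ (witness j=8)
  i=9: ✗ (none in [9,10])
  i=10: ✓ (witness j=11)
Positions where it holds: {0, 2, 3, 4, 5, 6, 7, 8, 10} → 9.

9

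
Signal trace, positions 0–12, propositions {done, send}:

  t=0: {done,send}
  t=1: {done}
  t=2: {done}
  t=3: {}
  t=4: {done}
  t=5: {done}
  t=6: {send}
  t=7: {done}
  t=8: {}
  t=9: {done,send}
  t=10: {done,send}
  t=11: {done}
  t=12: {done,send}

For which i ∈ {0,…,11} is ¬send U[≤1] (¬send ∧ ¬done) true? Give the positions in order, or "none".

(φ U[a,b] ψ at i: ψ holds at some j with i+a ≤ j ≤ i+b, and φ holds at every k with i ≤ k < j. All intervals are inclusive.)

2, 3, 7, 8

Evaluate at each i in [0,11]:
  i=0: ✗ (no rhs in [0,1])
  i=1: ✗ (no rhs in [1,2])
  i=2: ✓ (rhs at j=3; lhs holds on [2,2])
  i=3: ✓ (rhs at j=3)
  i=4: ✗ (no rhs in [4,5])
  i=5: ✗ (no rhs in [5,6])
  i=6: ✗ (no rhs in [6,7])
  i=7: ✓ (rhs at j=8; lhs holds on [7,7])
  i=8: ✓ (rhs at j=8)
  i=9: ✗ (no rhs in [9,10])
  i=10: ✗ (no rhs in [10,11])
  i=11: ✗ (no rhs in [11,12])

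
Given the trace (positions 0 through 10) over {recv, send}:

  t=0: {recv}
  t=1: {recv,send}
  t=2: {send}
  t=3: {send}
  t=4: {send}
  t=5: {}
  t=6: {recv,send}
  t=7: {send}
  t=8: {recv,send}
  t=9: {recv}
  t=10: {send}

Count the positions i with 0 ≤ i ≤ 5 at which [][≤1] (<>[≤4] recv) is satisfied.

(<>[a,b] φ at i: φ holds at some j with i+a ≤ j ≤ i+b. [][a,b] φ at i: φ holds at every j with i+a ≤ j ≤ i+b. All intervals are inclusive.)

6

Evaluate at each i in [0,5]:
  i=0: ✓ (all of [0,1])
  i=1: ✓ (all of [1,2])
  i=2: ✓ (all of [2,3])
  i=3: ✓ (all of [3,4])
  i=4: ✓ (all of [4,5])
  i=5: ✓ (all of [5,6])
Positions where it holds: {0, 1, 2, 3, 4, 5} → 6.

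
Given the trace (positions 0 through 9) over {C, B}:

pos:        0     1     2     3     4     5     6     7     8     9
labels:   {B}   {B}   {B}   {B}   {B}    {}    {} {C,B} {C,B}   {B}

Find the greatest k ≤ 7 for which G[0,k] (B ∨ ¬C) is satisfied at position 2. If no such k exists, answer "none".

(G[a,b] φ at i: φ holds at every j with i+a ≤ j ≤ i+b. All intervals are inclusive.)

7

(B ∨ ¬C) must hold from j=2 onward; find where it first fails.
  j=2: holds
  j=3: holds
  j=4: holds
  j=5: holds
  j=6: holds
  j=7: holds
  j=8: holds
  j=9: holds
Holds through j=9; largest k = 7.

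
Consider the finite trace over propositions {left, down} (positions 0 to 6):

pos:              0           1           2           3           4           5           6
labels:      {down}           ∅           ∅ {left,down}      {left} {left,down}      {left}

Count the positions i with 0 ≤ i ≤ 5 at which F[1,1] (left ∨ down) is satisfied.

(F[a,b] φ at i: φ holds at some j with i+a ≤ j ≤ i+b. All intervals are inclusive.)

Evaluate at each i in [0,5]:
  i=0: ✗ (none in [1,1])
  i=1: ✗ (none in [2,2])
  i=2: ✓ (witness j=3)
  i=3: ✓ (witness j=4)
  i=4: ✓ (witness j=5)
  i=5: ✓ (witness j=6)
Positions where it holds: {2, 3, 4, 5} → 4.

4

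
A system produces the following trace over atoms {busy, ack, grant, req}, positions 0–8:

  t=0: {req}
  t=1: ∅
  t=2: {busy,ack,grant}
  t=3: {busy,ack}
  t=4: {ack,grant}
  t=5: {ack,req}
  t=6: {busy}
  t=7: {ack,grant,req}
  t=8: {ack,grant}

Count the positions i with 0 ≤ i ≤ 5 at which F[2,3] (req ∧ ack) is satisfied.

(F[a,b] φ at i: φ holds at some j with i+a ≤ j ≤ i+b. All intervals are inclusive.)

Evaluate at each i in [0,5]:
  i=0: ✗ (none in [2,3])
  i=1: ✗ (none in [3,4])
  i=2: ✓ (witness j=5)
  i=3: ✓ (witness j=5)
  i=4: ✓ (witness j=7)
  i=5: ✓ (witness j=7)
Positions where it holds: {2, 3, 4, 5} → 4.

4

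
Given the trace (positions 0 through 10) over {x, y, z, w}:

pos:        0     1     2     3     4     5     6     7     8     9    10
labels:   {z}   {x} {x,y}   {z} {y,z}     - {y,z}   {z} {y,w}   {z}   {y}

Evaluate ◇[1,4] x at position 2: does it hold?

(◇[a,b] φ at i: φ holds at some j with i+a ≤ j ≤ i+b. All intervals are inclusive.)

No

Check x at each j in [3,6]:
  j=3: false
  j=4: false
  j=5: false
  j=6: false
No position in the window satisfies it → formula fails.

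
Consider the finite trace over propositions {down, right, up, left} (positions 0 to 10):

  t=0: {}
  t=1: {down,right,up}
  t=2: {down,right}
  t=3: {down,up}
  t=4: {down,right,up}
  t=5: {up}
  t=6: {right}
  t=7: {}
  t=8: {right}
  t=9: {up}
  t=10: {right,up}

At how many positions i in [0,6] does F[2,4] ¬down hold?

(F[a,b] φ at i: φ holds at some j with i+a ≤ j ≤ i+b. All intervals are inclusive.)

Evaluate at each i in [0,6]:
  i=0: ✗ (none in [2,4])
  i=1: ✓ (witness j=5)
  i=2: ✓ (witness j=5)
  i=3: ✓ (witness j=5)
  i=4: ✓ (witness j=6)
  i=5: ✓ (witness j=7)
  i=6: ✓ (witness j=8)
Positions where it holds: {1, 2, 3, 4, 5, 6} → 6.

6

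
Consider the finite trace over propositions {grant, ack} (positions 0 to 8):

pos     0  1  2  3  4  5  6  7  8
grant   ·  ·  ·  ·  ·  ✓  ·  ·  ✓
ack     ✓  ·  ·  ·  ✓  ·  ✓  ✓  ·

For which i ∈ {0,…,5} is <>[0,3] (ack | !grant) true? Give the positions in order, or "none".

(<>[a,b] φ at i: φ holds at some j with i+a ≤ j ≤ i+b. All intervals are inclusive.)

Evaluate at each i in [0,5]:
  i=0: ✓ (witness j=0)
  i=1: ✓ (witness j=1)
  i=2: ✓ (witness j=2)
  i=3: ✓ (witness j=3)
  i=4: ✓ (witness j=4)
  i=5: ✓ (witness j=6)

0, 1, 2, 3, 4, 5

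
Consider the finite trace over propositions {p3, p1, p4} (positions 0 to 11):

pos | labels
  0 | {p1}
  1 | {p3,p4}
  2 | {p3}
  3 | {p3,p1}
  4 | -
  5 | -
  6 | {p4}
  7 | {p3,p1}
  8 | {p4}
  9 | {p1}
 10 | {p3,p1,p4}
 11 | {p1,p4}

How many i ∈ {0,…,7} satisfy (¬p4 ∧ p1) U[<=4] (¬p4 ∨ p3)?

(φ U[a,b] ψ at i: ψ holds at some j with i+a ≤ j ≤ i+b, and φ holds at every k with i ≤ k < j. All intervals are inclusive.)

7

Evaluate at each i in [0,7]:
  i=0: ✓ (rhs at j=0)
  i=1: ✓ (rhs at j=1)
  i=2: ✓ (rhs at j=2)
  i=3: ✓ (rhs at j=3)
  i=4: ✓ (rhs at j=4)
  i=5: ✓ (rhs at j=5)
  i=6: ✗ (lhs fails at k=6 before rhs at j=7)
  i=7: ✓ (rhs at j=7)
Positions where it holds: {0, 1, 2, 3, 4, 5, 7} → 7.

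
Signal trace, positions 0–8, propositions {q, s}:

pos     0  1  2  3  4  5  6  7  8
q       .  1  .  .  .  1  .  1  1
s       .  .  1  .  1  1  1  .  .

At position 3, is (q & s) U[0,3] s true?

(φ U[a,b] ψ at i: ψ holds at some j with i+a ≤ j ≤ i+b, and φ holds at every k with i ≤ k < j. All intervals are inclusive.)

Need some j in [3,6] with s, and (q & s) at every k in [3,j-1].
  j=3: s false.
  j=4: s holds, but (q & s) fails at k=3 → not this j.
  j=5: s holds, but (q & s) fails at k=3 → not this j.
  j=6: s holds, but (q & s) fails at k=3 → not this j.
No j in the window works → until fails.

Does not hold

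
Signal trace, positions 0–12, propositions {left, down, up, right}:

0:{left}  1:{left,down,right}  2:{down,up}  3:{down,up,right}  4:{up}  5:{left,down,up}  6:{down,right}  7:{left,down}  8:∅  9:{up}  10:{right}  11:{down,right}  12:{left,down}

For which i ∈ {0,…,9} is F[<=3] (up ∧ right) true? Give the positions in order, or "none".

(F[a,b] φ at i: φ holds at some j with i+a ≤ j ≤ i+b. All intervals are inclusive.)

Evaluate at each i in [0,9]:
  i=0: ✓ (witness j=3)
  i=1: ✓ (witness j=3)
  i=2: ✓ (witness j=3)
  i=3: ✓ (witness j=3)
  i=4: ✗ (none in [4,7])
  i=5: ✗ (none in [5,8])
  i=6: ✗ (none in [6,9])
  i=7: ✗ (none in [7,10])
  i=8: ✗ (none in [8,11])
  i=9: ✗ (none in [9,12])

0, 1, 2, 3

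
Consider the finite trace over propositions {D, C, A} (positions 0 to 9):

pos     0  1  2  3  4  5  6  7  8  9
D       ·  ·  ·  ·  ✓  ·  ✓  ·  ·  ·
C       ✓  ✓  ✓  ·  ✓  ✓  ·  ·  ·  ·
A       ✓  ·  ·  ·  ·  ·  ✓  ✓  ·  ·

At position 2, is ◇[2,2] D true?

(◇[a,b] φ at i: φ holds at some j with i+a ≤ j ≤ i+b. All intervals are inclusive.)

Holds

Check D at each j in [4,4]:
  j=4: true
Found at j=4 → formula holds.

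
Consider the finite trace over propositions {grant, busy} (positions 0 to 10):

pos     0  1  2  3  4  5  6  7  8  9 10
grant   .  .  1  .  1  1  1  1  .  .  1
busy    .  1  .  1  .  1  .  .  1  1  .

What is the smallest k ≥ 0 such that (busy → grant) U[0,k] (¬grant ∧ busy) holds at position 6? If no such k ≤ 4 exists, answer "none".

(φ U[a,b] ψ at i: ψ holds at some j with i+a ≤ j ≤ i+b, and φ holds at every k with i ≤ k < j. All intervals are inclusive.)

2

Need earliest j ≥ 6 with (¬grant ∧ busy), and (busy → grant) at every k in [6,j-1].
  j=6: rhs fails.
  j=7: rhs fails.
  j=8: rhs holds; lhs holds on [6,7]. k = 2.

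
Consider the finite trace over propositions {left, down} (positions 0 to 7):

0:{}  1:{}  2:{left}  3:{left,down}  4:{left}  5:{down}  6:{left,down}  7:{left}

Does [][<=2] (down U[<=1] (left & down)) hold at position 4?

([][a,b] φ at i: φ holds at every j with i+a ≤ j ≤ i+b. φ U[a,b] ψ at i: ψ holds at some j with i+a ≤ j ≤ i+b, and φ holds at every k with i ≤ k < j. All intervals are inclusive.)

False

Check (down U[<=1] (left & down)) at every j in [4,6]:
  j=4: fails
  j=5: holds
  j=6: holds
Fails at j=4 → formula fails.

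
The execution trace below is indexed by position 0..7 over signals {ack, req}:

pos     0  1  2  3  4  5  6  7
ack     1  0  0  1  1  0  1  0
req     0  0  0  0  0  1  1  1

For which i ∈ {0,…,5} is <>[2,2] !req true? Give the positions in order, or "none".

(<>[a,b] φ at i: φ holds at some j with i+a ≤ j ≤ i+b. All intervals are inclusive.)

0, 1, 2

Evaluate at each i in [0,5]:
  i=0: ✓ (witness j=2)
  i=1: ✓ (witness j=3)
  i=2: ✓ (witness j=4)
  i=3: ✗ (none in [5,5])
  i=4: ✗ (none in [6,6])
  i=5: ✗ (none in [7,7])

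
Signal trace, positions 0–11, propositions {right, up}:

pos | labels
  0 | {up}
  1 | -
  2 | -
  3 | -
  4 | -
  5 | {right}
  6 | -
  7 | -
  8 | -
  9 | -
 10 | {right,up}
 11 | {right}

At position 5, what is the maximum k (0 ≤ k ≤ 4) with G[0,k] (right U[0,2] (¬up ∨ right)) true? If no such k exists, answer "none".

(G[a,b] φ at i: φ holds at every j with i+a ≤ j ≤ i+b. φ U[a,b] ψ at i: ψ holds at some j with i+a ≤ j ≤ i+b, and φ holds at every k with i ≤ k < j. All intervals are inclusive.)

(right U[0,2] (¬up ∨ right)) must hold from j=5 onward; find where it first fails.
  j=5: holds
  j=6: holds
  j=7: holds
  j=8: holds
  j=9: holds
Holds through j=9; largest k = 4.

4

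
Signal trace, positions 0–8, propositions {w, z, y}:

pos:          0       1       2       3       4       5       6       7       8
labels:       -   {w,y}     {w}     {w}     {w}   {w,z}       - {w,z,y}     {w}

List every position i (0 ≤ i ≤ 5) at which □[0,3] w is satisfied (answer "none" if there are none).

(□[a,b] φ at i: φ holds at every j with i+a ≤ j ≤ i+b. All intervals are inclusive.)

Evaluate at each i in [0,5]:
  i=0: ✗ (fails at j=0)
  i=1: ✓ (all of [1,4])
  i=2: ✓ (all of [2,5])
  i=3: ✗ (fails at j=6)
  i=4: ✗ (fails at j=6)
  i=5: ✗ (fails at j=6)

1, 2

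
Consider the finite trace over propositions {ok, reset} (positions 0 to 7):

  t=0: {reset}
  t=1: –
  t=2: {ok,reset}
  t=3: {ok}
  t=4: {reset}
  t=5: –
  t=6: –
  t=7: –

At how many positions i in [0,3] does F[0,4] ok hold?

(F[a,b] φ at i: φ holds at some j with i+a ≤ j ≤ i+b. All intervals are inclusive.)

4

Evaluate at each i in [0,3]:
  i=0: ✓ (witness j=2)
  i=1: ✓ (witness j=2)
  i=2: ✓ (witness j=2)
  i=3: ✓ (witness j=3)
Positions where it holds: {0, 1, 2, 3} → 4.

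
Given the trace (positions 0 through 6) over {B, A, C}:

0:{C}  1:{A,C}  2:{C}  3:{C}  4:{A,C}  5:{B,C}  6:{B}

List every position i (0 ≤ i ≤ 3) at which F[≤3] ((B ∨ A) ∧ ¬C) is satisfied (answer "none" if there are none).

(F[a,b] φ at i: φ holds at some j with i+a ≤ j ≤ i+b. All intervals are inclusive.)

3

Evaluate at each i in [0,3]:
  i=0: ✗ (none in [0,3])
  i=1: ✗ (none in [1,4])
  i=2: ✗ (none in [2,5])
  i=3: ✓ (witness j=6)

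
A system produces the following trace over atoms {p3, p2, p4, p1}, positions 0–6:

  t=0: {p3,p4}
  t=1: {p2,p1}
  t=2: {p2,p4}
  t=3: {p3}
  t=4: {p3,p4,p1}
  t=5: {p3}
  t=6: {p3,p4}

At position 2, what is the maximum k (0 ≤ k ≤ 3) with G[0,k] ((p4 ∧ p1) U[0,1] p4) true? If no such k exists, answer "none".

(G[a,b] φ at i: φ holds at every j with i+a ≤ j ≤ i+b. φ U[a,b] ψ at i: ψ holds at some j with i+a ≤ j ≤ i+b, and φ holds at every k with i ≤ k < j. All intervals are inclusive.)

((p4 ∧ p1) U[0,1] p4) must hold from j=2 onward; find where it first fails.
  j=2: holds
  j=3: fails
Holds on [2,2], so largest k = 0.

0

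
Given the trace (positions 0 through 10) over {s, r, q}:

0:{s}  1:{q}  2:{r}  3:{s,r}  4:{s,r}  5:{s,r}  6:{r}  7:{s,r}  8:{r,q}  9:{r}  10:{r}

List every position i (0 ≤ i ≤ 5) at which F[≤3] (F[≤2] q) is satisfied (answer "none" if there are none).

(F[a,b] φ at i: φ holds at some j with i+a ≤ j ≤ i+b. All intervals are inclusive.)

Evaluate at each i in [0,5]:
  i=0: ✓ (witness j=0)
  i=1: ✓ (witness j=1)
  i=2: ✗ (none in [2,5])
  i=3: ✓ (witness j=6)
  i=4: ✓ (witness j=6)
  i=5: ✓ (witness j=6)

0, 1, 3, 4, 5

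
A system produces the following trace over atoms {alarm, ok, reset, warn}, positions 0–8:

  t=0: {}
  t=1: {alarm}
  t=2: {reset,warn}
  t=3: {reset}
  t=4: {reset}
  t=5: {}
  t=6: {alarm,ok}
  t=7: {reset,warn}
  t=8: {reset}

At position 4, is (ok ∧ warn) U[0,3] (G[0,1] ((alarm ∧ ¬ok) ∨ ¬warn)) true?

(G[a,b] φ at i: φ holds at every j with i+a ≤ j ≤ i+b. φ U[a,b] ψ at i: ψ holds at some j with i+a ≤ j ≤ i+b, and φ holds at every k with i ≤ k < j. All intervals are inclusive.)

Yes

Need some j in [4,7] with G[0,1] ((alarm ∧ ¬ok) ∨ ¬warn), and (ok ∧ warn) at every k in [4,j-1].
  j=4: G[0,1] ((alarm ∧ ¬ok) ∨ ¬warn) holds; no prefix to check → satisfied.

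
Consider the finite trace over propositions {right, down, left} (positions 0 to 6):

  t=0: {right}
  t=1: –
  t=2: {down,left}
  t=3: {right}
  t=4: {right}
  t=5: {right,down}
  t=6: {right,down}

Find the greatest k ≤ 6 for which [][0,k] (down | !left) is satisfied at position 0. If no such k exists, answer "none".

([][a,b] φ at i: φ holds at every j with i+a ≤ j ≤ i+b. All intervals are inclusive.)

6

(down | !left) must hold from j=0 onward; find where it first fails.
  j=0: holds
  j=1: holds
  j=2: holds
  j=3: holds
  j=4: holds
  j=5: holds
  j=6: holds
Holds through j=6; largest k = 6.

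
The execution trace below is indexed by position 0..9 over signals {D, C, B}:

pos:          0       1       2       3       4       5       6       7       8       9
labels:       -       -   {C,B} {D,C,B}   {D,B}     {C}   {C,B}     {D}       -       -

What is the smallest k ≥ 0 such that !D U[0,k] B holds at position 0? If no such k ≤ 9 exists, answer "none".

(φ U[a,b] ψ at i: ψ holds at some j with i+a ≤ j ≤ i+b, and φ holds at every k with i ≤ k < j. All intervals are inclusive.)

2

Need earliest j ≥ 0 with B, and !D at every k in [0,j-1].
  j=0: rhs fails.
  j=1: rhs fails.
  j=2: rhs holds; lhs holds on [0,1]. k = 2.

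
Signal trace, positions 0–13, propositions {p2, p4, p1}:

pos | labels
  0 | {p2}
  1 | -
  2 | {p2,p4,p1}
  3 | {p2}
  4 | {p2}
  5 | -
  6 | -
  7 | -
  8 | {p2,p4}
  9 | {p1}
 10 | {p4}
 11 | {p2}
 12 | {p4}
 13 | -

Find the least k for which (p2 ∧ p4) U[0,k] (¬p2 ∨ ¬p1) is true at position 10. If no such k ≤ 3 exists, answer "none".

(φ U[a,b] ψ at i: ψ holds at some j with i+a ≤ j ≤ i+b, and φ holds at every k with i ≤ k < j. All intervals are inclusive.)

0

Need earliest j ≥ 10 with (¬p2 ∨ ¬p1), and (p2 ∧ p4) at every k in [10,j-1].
  j=10: rhs holds (empty prefix). k = 0.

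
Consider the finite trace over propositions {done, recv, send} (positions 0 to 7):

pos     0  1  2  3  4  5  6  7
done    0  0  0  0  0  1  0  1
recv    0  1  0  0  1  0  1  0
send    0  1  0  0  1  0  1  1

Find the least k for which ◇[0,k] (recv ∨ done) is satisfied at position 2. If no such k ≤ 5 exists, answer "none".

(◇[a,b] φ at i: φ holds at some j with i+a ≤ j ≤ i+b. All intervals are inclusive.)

2

Scan j = 2,3,… for (recv ∨ done):
  j=2: fails
  j=3: fails
  j=4: holds
First hit at j=4, so smallest k = 4-2 = 2.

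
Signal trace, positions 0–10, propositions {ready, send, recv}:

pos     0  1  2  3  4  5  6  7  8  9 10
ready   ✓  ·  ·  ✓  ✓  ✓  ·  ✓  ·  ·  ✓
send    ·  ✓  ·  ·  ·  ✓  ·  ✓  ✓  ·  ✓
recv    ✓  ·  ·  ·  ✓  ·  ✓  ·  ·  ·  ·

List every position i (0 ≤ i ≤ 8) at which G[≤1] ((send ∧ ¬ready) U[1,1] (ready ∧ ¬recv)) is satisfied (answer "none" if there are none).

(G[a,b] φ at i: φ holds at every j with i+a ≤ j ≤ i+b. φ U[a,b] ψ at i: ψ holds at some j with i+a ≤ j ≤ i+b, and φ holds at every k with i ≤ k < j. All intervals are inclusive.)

Evaluate at each i in [0,8]:
  i=0: ✗ (fails at j=0)
  i=1: ✗ (fails at j=1)
  i=2: ✗ (fails at j=2)
  i=3: ✗ (fails at j=3)
  i=4: ✗ (fails at j=4)
  i=5: ✗ (fails at j=5)
  i=6: ✗ (fails at j=6)
  i=7: ✗ (fails at j=7)
  i=8: ✗ (fails at j=8)

none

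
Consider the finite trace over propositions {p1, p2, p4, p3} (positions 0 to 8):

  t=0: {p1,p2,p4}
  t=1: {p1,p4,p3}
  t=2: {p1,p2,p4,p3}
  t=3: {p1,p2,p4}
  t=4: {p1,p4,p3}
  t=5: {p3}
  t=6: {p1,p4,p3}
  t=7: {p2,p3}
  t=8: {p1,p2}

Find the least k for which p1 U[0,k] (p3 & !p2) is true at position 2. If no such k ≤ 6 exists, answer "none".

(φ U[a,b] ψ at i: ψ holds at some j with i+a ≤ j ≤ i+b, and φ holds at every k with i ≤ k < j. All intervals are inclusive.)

2

Need earliest j ≥ 2 with (p3 & !p2), and p1 at every k in [2,j-1].
  j=2: rhs fails.
  j=3: rhs fails.
  j=4: rhs holds; lhs holds on [2,3]. k = 2.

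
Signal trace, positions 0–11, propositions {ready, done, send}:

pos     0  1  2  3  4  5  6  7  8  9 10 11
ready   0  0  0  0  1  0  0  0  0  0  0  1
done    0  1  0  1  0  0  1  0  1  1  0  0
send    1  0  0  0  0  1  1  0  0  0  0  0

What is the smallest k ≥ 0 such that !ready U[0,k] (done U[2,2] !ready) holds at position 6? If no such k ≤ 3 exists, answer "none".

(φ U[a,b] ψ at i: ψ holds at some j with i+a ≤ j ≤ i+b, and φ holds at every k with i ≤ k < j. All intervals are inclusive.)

Need earliest j ≥ 6 with (done U[2,2] !ready), and !ready at every k in [6,j-1].
  j=6: rhs fails.
  j=7: rhs fails.
  j=8: rhs holds; lhs holds on [6,7]. k = 2.

2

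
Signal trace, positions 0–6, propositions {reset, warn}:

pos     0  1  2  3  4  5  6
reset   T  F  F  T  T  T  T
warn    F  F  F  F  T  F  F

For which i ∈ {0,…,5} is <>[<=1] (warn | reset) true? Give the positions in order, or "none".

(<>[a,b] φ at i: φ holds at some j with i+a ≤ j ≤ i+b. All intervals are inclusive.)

Evaluate at each i in [0,5]:
  i=0: ✓ (witness j=0)
  i=1: ✗ (none in [1,2])
  i=2: ✓ (witness j=3)
  i=3: ✓ (witness j=3)
  i=4: ✓ (witness j=4)
  i=5: ✓ (witness j=5)

0, 2, 3, 4, 5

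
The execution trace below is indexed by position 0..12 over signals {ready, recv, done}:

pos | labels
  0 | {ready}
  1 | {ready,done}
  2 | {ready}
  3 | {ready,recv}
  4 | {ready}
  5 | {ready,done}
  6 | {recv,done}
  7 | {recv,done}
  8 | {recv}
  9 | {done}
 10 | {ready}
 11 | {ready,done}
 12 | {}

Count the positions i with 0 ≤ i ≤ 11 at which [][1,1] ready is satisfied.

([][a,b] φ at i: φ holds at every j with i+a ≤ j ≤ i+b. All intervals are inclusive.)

Evaluate at each i in [0,11]:
  i=0: ✓ (all of [1,1])
  i=1: ✓ (all of [2,2])
  i=2: ✓ (all of [3,3])
  i=3: ✓ (all of [4,4])
  i=4: ✓ (all of [5,5])
  i=5: ✗ (fails at j=6)
  i=6: ✗ (fails at j=7)
  i=7: ✗ (fails at j=8)
  i=8: ✗ (fails at j=9)
  i=9: ✓ (all of [10,10])
  i=10: ✓ (all of [11,11])
  i=11: ✗ (fails at j=12)
Positions where it holds: {0, 1, 2, 3, 4, 9, 10} → 7.

7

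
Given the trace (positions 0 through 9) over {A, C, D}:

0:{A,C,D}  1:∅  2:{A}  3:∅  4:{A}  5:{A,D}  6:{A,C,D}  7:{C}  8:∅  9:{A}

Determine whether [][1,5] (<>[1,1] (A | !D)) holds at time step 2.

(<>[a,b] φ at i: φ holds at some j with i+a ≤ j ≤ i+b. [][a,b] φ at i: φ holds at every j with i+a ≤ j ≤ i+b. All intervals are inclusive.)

True

Check <>[1,1] (A | !D) at every j in [3,7]:
  j=3: holds (witness at 4)
  j=4: holds (witness at 5)
  j=5: holds (witness at 6)
  j=6: holds (witness at 7)
  j=7: holds (witness at 8)
All positions satisfy it → formula holds.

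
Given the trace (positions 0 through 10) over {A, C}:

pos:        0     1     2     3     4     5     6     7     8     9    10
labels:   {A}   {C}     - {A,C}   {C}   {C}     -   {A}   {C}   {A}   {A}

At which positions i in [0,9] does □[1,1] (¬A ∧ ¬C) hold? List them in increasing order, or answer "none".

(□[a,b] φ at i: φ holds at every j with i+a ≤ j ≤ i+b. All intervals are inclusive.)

Evaluate at each i in [0,9]:
  i=0: ✗ (fails at j=1)
  i=1: ✓ (all of [2,2])
  i=2: ✗ (fails at j=3)
  i=3: ✗ (fails at j=4)
  i=4: ✗ (fails at j=5)
  i=5: ✓ (all of [6,6])
  i=6: ✗ (fails at j=7)
  i=7: ✗ (fails at j=8)
  i=8: ✗ (fails at j=9)
  i=9: ✗ (fails at j=10)

1, 5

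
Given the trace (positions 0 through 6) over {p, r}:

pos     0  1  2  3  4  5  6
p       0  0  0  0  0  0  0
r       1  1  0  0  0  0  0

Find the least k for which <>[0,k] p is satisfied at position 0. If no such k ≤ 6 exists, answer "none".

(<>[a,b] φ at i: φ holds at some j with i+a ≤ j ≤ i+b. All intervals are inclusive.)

none

Scan j = 0,1,… for p:
  j=0: fails
  j=1: fails
  j=2: fails
  j=3: fails
  j=4: fails
  j=5: fails
  j=6: fails
No j in [0,6] satisfies it → none.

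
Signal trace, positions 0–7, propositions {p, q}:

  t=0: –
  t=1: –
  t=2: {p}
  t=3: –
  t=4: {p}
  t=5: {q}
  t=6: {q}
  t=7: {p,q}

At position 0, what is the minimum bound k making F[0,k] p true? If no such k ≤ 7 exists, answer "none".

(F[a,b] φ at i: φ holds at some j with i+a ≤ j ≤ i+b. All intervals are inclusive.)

2

Scan j = 0,1,… for p:
  j=0: fails
  j=1: fails
  j=2: holds
First hit at j=2, so smallest k = 2-0 = 2.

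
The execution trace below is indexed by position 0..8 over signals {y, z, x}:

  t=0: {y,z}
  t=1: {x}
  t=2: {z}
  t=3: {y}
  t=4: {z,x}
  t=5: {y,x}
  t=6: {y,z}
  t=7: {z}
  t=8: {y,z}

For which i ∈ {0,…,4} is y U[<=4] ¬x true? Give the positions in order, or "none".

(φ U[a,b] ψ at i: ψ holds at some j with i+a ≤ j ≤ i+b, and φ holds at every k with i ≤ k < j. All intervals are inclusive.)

Evaluate at each i in [0,4]:
  i=0: ✓ (rhs at j=0)
  i=1: ✗ (lhs fails at k=1 before rhs at j=2)
  i=2: ✓ (rhs at j=2)
  i=3: ✓ (rhs at j=3)
  i=4: ✗ (lhs fails at k=4 before rhs at j=6)

0, 2, 3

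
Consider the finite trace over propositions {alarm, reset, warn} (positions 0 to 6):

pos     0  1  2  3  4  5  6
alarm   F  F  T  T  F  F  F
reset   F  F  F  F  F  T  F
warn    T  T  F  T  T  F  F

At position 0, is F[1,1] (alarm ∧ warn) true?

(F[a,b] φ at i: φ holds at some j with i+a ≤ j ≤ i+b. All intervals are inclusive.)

Check (alarm ∧ warn) at each j in [1,1]:
  j=1: false
No position in the window satisfies it → formula fails.

False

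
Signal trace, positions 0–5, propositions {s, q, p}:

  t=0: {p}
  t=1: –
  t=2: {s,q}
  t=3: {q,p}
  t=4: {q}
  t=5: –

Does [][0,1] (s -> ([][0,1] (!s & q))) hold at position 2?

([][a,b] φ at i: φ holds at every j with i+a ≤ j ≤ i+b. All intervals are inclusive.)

Check (s -> ([][0,1] (!s & q))) at every j in [2,3]:
  j=2: antecedent true; consequent fails at 2 → ✗
  j=3: antecedent false → ✓
Fails at j=2 → formula fails.

Does not hold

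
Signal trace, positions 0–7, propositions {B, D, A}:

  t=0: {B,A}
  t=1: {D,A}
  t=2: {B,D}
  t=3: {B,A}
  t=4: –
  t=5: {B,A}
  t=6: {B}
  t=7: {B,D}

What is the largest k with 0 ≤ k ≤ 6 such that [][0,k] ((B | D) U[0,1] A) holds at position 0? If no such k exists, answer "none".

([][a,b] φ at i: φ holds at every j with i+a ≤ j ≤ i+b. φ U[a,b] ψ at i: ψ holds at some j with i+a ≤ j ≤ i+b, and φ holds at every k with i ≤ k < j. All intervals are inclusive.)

((B | D) U[0,1] A) must hold from j=0 onward; find where it first fails.
  j=0: holds
  j=1: holds
  j=2: holds
  j=3: holds
  j=4: fails
Holds on [0,3], so largest k = 3.

3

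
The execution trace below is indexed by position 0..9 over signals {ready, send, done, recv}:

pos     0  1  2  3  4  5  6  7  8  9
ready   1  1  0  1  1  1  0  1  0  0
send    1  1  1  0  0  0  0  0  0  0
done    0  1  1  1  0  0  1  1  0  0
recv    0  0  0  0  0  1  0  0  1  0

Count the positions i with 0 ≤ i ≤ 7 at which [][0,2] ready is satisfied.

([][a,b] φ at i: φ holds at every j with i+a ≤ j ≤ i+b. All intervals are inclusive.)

Evaluate at each i in [0,7]:
  i=0: ✗ (fails at j=2)
  i=1: ✗ (fails at j=2)
  i=2: ✗ (fails at j=2)
  i=3: ✓ (all of [3,5])
  i=4: ✗ (fails at j=6)
  i=5: ✗ (fails at j=6)
  i=6: ✗ (fails at j=6)
  i=7: ✗ (fails at j=8)
Positions where it holds: {3} → 1.

1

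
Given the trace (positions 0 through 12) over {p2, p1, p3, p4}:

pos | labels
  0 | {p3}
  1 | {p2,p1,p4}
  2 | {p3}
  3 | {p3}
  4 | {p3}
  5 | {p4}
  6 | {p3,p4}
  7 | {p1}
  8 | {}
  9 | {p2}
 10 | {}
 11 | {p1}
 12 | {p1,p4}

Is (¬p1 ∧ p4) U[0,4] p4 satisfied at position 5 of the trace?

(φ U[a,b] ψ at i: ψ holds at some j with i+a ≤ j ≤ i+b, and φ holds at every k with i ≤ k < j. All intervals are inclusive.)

Holds

Need some j in [5,9] with p4, and (¬p1 ∧ p4) at every k in [5,j-1].
  j=5: p4 holds; no prefix to check → satisfied.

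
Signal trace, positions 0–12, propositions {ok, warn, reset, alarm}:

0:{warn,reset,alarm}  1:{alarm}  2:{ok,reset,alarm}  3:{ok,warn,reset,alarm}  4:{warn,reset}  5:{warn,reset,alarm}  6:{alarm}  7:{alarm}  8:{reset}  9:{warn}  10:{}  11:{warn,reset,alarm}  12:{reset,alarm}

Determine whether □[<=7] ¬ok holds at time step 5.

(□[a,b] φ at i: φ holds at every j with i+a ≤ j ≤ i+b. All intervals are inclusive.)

Check ¬ok at every j in [5,12]:
  j=5: true
  j=6: true
  j=7: true
  j=8: true
  j=9: true
  j=10: true
  j=11: true
  j=12: true
All positions satisfy it → formula holds.

Holds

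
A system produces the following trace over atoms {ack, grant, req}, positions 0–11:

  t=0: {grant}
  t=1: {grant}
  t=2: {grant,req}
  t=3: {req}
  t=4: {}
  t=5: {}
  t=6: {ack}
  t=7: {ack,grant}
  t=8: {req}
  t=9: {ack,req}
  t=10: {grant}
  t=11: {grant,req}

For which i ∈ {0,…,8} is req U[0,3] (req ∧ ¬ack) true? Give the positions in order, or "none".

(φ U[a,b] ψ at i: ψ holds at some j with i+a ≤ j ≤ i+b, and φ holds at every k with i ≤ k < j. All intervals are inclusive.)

Evaluate at each i in [0,8]:
  i=0: ✗ (lhs fails at k=0 before rhs at j=2)
  i=1: ✗ (lhs fails at k=1 before rhs at j=2)
  i=2: ✓ (rhs at j=2)
  i=3: ✓ (rhs at j=3)
  i=4: ✗ (no rhs in [4,7])
  i=5: ✗ (lhs fails at k=5 before rhs at j=8)
  i=6: ✗ (lhs fails at k=6 before rhs at j=8)
  i=7: ✗ (lhs fails at k=7 before rhs at j=8)
  i=8: ✓ (rhs at j=8)

2, 3, 8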